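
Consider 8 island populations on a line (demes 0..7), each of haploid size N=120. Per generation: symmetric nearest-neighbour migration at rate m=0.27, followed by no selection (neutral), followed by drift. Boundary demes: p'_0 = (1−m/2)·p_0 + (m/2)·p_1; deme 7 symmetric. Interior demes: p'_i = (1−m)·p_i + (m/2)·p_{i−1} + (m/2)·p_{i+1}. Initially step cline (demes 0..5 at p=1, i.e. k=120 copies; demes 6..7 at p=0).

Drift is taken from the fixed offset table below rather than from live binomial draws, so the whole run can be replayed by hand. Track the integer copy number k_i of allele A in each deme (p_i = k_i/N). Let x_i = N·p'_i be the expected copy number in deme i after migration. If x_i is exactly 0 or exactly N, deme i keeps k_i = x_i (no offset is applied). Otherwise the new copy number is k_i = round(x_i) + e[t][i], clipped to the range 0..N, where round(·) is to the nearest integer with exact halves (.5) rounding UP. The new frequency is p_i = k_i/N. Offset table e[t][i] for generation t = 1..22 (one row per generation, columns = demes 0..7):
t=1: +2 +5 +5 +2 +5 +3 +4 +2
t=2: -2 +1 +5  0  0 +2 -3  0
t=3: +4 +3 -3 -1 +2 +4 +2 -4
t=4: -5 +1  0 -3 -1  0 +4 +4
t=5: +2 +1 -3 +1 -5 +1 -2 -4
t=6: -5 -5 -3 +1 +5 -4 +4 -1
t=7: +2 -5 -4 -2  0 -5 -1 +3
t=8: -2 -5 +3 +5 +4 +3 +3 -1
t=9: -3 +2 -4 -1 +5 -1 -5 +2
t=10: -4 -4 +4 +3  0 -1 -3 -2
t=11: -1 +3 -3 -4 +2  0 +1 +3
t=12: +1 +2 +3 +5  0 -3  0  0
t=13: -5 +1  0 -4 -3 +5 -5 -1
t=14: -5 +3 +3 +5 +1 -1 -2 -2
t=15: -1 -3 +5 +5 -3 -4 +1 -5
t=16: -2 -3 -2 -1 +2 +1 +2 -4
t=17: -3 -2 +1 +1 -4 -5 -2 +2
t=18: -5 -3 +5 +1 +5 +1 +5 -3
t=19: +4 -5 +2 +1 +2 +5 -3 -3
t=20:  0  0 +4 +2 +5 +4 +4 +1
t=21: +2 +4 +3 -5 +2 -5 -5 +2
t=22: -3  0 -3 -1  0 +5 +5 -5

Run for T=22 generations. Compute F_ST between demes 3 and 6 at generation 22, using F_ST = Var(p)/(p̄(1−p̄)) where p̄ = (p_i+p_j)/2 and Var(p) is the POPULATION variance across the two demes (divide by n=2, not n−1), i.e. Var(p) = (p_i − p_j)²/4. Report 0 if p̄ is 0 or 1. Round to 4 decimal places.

t=0: k=[120 120 120 120 120 120 0 0]
t=1: x=[120.0000 120.0000 120.0000 120.0000 120.0000 103.8000 16.2000 0.0000] k=[120 120 120 120 120 107 20 0]
t=2: x=[120.0000 120.0000 120.0000 120.0000 118.2450 97.0100 29.0450 2.7000] k=[120 120 120 120 118 99 26 3]
t=3: x=[120.0000 120.0000 120.0000 119.7300 115.7050 91.7100 32.7500 6.1050] k=[120 120 120 119 118 96 35 2]
t=4: x=[120.0000 120.0000 119.8650 119.0000 115.1650 90.7350 38.7800 6.4550] k=[120 120 120 116 114 91 43 10]
t=5: x=[120.0000 120.0000 119.4600 116.2700 111.1650 87.6250 45.0250 14.4550] k=[120 120 116 117 106 89 43 10]
t=6: x=[120.0000 119.4600 116.6750 115.3800 105.1900 85.0850 44.7550 14.4550] k=[120 114 114 116 110 81 49 13]
t=7: x=[119.1900 114.8100 114.2700 114.9200 106.8950 80.5950 48.4600 17.8600] k=[120 110 110 113 107 76 47 21]
t=8: x=[118.6500 111.3500 110.4050 111.7850 103.6250 76.2700 47.4050 24.5100] k=[117 106 113 117 108 79 50 24]
t=9: x=[115.5150 108.4300 112.5950 115.2450 105.3000 79.0000 50.4050 27.5100] k=[113 110 109 114 110 78 45 30]
t=10: x=[112.5950 110.2700 109.8100 112.7850 106.2200 77.8650 47.4300 32.0250] k=[109 106 114 116 106 77 44 30]
t=11: x=[108.5950 107.4850 113.1900 114.3800 103.4350 76.4600 46.5650 31.8900] k=[108 110 110 110 105 76 48 35]
t=12: x=[108.2700 109.7300 110.0000 109.3250 101.7600 76.1350 50.0250 36.7550] k=[109 112 113 114 102 73 50 37]
t=13: x=[109.4050 111.7300 113.0000 112.2450 99.7050 73.8100 51.3500 38.7550] k=[104 113 113 108 97 79 46 38]
t=14: x=[105.2150 111.7850 112.3250 107.1900 96.0550 76.9750 49.3750 39.0800] k=[100 115 115 112 97 76 47 37]
t=15: x=[102.0250 112.9750 114.5950 110.3800 96.1900 74.9200 49.5650 38.3500] k=[101 110 120 115 93 71 51 33]
t=16: x=[102.2150 110.1350 117.9750 112.7050 93.0000 71.2700 51.2700 35.4300] k=[100 107 116 112 95 72 53 31]
t=17: x=[100.9450 107.2700 114.2450 110.2450 94.1900 72.5400 52.5950 33.9700] k=[98 105 115 111 90 68 51 36]
t=18: x=[98.9450 105.4050 113.1100 108.7050 89.8650 68.6750 51.2700 38.0250] k=[94 102 118 110 95 70 56 35]
t=19: x=[95.0800 103.0800 114.7600 109.0550 93.6500 71.4850 55.0550 37.8350] k=[99 98 117 110 96 76 52 35]
t=20: x=[98.8650 100.7000 113.4900 109.0550 95.1900 75.4600 52.9450 37.2950] k=[99 101 117 111 100 79 57 38]
t=21: x=[99.2700 102.8900 114.0300 110.3250 98.6500 78.8650 57.4050 40.5650] k=[101 107 117 105 101 74 52 43]
t=22: x=[101.8100 107.5400 114.0300 106.0800 97.8950 74.6750 53.7550 44.2150] k=[99 108 111 105 98 80 59 39]

0.1698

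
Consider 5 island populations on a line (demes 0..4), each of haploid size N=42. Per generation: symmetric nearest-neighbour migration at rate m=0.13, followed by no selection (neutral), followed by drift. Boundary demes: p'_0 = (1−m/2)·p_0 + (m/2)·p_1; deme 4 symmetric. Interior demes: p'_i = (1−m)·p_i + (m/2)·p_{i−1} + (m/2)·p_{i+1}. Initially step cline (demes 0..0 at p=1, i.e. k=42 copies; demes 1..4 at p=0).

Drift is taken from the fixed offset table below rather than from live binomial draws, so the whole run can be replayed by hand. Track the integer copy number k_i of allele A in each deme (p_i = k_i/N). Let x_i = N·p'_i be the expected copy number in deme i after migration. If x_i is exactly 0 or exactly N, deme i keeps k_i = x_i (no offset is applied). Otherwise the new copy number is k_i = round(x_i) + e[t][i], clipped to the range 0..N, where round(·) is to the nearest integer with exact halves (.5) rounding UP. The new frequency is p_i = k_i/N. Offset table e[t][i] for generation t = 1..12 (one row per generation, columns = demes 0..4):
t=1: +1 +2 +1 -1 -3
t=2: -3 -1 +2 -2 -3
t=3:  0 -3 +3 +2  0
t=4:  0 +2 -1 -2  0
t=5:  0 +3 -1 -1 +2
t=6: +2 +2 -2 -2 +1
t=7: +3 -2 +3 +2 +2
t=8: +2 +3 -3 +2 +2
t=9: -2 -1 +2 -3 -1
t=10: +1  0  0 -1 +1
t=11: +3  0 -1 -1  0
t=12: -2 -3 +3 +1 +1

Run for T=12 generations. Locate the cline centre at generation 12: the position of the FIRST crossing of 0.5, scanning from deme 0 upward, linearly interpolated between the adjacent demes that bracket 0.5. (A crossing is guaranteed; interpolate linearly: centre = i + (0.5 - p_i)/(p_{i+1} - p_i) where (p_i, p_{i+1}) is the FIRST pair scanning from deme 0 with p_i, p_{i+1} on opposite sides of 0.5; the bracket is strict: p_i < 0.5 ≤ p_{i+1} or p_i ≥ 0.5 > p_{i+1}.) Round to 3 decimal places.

t=0: k=[42 0 0 0 0]
t=1: x=[39.2700 2.7300 0.0000 0.0000 0.0000] k=[40 5 0 0 0]
t=2: x=[37.7250 6.9500 0.3250 0.0000 0.0000] k=[35 6 2 0 0]
t=3: x=[33.1150 7.6250 2.1300 0.1300 0.0000] k=[33 5 5 2 0]
t=4: x=[31.1800 6.8200 4.8050 2.0650 0.1300] k=[31 9 4 0 0]
t=5: x=[29.5700 10.1050 4.0650 0.2600 0.0000] k=[30 13 3 0 0]
t=6: x=[28.8950 13.4550 3.4550 0.1950 0.0000] k=[31 15 1 0 0]
t=7: x=[29.9600 15.1300 1.8450 0.0650 0.0000] k=[33 13 5 2 0]
t=8: x=[31.7000 13.7800 5.3250 2.0650 0.1300] k=[34 17 2 4 2]
t=9: x=[32.8950 17.1300 3.1050 3.7400 2.1300] k=[31 16 5 1 1]
t=10: x=[30.0250 16.2600 5.4550 1.2600 1.0000] k=[31 16 5 0 2]
t=11: x=[30.0250 16.2600 5.3900 0.4550 1.8700] k=[33 16 4 0 2]
t=12: x=[31.8950 16.3250 4.5200 0.3900 1.8700] k=[30 13 8 1 3]

0.529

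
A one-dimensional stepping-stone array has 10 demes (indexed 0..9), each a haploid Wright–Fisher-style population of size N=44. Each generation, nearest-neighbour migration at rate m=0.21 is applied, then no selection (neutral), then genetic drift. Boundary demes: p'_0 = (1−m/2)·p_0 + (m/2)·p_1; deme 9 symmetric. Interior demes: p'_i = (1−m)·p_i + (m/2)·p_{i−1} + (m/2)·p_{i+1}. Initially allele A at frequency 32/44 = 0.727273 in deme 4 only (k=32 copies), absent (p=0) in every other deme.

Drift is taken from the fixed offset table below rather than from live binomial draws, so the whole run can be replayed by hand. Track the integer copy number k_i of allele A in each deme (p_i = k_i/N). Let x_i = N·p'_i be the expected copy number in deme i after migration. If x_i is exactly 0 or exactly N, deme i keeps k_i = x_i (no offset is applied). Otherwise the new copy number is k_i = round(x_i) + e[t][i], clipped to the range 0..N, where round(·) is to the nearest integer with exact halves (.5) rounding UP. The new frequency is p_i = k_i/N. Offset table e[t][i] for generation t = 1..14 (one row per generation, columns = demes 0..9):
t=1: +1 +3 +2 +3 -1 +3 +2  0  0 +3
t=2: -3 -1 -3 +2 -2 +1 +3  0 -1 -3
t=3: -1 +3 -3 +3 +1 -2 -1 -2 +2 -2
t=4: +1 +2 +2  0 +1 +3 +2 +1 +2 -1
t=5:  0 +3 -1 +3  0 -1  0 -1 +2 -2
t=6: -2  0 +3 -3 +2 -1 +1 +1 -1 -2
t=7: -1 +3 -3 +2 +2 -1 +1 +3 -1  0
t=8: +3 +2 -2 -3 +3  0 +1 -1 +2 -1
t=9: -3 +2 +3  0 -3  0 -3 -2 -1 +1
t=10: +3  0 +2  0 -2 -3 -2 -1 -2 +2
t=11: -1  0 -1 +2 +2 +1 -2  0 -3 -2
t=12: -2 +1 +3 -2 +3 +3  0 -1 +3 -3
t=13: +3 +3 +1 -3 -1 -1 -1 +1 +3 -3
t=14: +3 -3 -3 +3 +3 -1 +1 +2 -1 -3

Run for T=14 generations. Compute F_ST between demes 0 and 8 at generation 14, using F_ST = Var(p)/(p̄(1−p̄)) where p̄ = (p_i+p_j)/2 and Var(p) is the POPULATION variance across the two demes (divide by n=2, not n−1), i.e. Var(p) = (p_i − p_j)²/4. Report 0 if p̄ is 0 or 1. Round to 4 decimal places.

t=0: k=[0 0 0 0 32 0 0 0 0 0]
t=1: x=[0.0000 0.0000 0.0000 3.3600 25.2800 3.3600 0.0000 0.0000 0.0000 0.0000] k=[0 0 0 6 24 6 0 0 0 0]
t=2: x=[0.0000 0.0000 0.6300 7.2600 20.2200 7.2600 0.6300 0.0000 0.0000 0.0000] k=[0 0 0 9 18 8 4 0 0 0]
t=3: x=[0.0000 0.0000 0.9450 9.0000 16.0050 8.6300 4.0000 0.4200 0.0000 0.0000] k=[0 0 0 12 17 7 3 0 0 0]
t=4: x=[0.0000 0.0000 1.2600 11.2650 15.4250 7.6300 3.1050 0.3150 0.0000 0.0000] k=[0 0 3 11 16 11 5 1 0 0]
t=5: x=[0.0000 0.3150 3.5250 10.6850 14.9500 10.8950 5.2100 1.3150 0.1050 0.0000] k=[0 3 3 14 15 10 5 0 2 0]
t=6: x=[0.3150 2.6850 4.1550 12.9500 14.3700 10.0000 5.0000 0.7350 1.5800 0.2100] k=[0 3 7 10 16 9 6 2 1 0]
t=7: x=[0.3150 3.1050 6.8950 10.3150 14.6350 9.4200 5.8950 2.3150 1.0000 0.1050] k=[0 6 4 12 17 8 7 5 0 0]
t=8: x=[0.6300 5.1600 5.0500 11.6850 15.5300 8.8400 6.8950 4.6850 0.5250 0.0000] k=[4 7 3 9 19 9 8 4 3 0]
t=9: x=[4.3150 6.2650 4.0500 9.4200 16.9000 9.9450 7.6850 4.3150 2.7900 0.3150] k=[1 8 7 9 14 10 5 2 2 1]
t=10: x=[1.7350 7.1600 7.3150 9.3150 13.0550 9.8950 5.2100 2.3150 1.8950 1.1050] k=[5 7 9 9 11 7 3 1 0 3]
t=11: x=[5.2100 7.0000 8.7900 9.2100 10.3700 7.0000 3.2100 1.1050 0.4200 2.6850] k=[4 7 8 11 12 8 1 1 0 1]
t=12: x=[4.3150 6.7900 8.2100 10.7900 11.4750 7.6850 1.7350 0.8950 0.2100 0.8950] k=[2 8 11 9 14 11 2 0 3 0]
t=13: x=[2.6300 7.6850 10.4750 9.7350 13.1600 10.3700 2.7350 0.5250 2.3700 0.3150] k=[6 11 11 7 12 9 2 2 5 0]
t=14: x=[6.5250 10.4750 10.5800 7.9450 11.1600 8.5800 2.7350 2.3150 4.1600 0.5250] k=[10 7 8 11 14 8 4 4 3 0]

0.0503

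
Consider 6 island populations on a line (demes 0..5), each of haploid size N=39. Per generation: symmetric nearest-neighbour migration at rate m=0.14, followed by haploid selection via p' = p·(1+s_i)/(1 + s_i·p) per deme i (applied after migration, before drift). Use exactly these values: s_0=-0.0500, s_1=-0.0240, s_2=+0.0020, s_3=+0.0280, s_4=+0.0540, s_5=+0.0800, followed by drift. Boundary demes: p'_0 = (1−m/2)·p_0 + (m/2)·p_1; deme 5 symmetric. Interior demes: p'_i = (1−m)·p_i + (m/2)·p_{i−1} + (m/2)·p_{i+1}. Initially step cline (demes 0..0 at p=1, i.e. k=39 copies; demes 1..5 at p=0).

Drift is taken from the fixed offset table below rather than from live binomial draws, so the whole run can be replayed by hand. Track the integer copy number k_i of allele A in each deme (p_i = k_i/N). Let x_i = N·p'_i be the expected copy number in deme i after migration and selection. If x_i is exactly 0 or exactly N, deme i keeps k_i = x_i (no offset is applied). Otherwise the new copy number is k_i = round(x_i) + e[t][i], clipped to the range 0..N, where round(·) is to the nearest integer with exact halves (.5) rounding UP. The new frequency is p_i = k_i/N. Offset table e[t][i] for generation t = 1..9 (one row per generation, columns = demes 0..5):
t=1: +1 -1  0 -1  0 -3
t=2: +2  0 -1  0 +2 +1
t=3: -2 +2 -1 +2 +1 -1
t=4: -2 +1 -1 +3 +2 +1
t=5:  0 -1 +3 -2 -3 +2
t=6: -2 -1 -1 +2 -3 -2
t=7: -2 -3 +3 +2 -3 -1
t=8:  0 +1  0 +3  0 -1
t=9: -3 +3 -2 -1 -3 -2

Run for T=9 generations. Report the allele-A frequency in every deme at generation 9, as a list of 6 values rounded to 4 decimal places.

[0.3590, 0.2821, 0.1026, 0.1538, 0.0000, 0.0000]

t=0: k=[39 0 0 0 0 0]
t=1: x=[36.1369 2.6690 0.0000 0.0000 0.0000 0.0000] k=[37 2 0 0 0 0]
t=2: x=[34.3438 4.2177 0.1403 0.0000 0.0000 0.0000] k=[36 4 0 0 0 0]
t=3: x=[33.5229 5.8384 0.2806 0.0000 0.0000 0.0000] k=[32 8 0 0 0 0]
t=4: x=[29.9689 8.9514 0.5611 0.0000 0.0000 0.0000] k=[28 10 0 0 0 0]
t=5: x=[26.3048 10.3740 0.7014 0.0000 0.0000 0.0000] k=[26 9 4 0 0 0]
t=6: x=[24.3438 9.6623 4.0773 0.2878 0.0000 0.0000] k=[22 9 3 2 0 0]
t=7: x=[20.5923 9.3166 3.3561 1.9813 0.1475 0.0000] k=[19 6 6 4 0 0]
t=8: x=[17.5935 6.7730 5.8700 3.9571 0.2950 0.0000] k=[18 8 6 7 0 0]
t=9: x=[16.8078 8.3988 6.2204 6.5899 0.5161 0.0000] k=[14 11 4 6 0 0]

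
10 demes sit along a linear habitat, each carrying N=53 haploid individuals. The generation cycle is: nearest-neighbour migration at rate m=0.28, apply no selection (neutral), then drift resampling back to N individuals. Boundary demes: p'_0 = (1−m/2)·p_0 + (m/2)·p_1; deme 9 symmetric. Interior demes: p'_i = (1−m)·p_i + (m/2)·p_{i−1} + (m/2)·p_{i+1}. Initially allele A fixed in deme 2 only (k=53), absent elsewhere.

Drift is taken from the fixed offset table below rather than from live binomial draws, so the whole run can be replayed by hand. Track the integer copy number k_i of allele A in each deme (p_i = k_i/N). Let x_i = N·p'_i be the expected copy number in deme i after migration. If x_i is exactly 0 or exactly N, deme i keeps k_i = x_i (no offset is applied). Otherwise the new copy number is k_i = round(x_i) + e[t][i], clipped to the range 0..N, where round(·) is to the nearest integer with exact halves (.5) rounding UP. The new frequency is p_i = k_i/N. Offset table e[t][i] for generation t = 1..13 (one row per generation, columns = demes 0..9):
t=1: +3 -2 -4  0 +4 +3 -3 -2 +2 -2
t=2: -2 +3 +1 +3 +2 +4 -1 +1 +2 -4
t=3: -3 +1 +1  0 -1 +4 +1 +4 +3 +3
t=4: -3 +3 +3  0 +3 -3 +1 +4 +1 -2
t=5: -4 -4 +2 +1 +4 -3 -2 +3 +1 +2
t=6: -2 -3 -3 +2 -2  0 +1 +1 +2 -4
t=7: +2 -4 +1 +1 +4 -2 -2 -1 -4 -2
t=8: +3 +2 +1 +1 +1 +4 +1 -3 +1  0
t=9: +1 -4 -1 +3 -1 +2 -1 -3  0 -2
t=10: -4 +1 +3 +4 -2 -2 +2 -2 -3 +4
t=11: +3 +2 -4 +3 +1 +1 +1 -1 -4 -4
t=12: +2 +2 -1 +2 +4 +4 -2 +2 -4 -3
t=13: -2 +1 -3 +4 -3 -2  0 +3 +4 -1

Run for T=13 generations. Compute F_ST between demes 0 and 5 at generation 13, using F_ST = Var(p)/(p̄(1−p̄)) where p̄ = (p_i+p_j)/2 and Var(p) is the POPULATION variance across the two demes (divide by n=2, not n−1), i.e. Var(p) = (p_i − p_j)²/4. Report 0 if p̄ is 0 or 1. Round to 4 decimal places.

0.0025

t=0: k=[0 0 53 0 0 0 0 0 0 0]
t=1: x=[0.0000 7.4200 38.1600 7.4200 0.0000 0.0000 0.0000 0.0000 0.0000 0.0000] k=[0 5 34 7 0 0 0 0 0 0]
t=2: x=[0.7000 8.3600 26.1600 9.8000 0.9800 0.0000 0.0000 0.0000 0.0000 0.0000] k=[0 11 27 13 3 0 0 0 0 0]
t=3: x=[1.5400 11.7000 22.8000 13.5600 3.9800 0.4200 0.0000 0.0000 0.0000 0.0000] k=[0 13 24 14 3 4 0 0 0 0]
t=4: x=[1.8200 12.7200 21.0600 13.8600 4.6800 3.3000 0.5600 0.0000 0.0000 0.0000] k=[0 16 24 14 8 0 2 0 0 0]
t=5: x=[2.2400 14.8800 21.4800 14.5600 7.7200 1.4000 1.4400 0.2800 0.0000 0.0000] k=[0 11 23 16 12 0 0 3 0 0]
t=6: x=[1.5400 11.1400 20.3400 16.4200 10.8800 1.6800 0.4200 2.1600 0.4200 0.0000] k=[0 8 17 18 9 2 1 3 2 0]
t=7: x=[1.1200 8.1400 15.8800 16.6000 9.2800 2.8400 1.4200 2.5800 1.8600 0.2800] k=[3 4 17 18 13 1 0 2 0 0]
t=8: x=[3.1400 5.6800 15.3200 17.1600 12.0200 2.5400 0.4200 1.4400 0.2800 0.0000] k=[6 8 16 18 13 7 1 0 1 0]
t=9: x=[6.2800 8.8400 15.1600 17.0200 12.8600 7.0000 1.7000 0.2800 0.7200 0.1400] k=[7 5 14 20 12 9 1 0 1 0]
t=10: x=[6.7200 6.5400 13.5800 18.0400 12.7000 8.3000 1.9800 0.2800 0.7200 0.1400] k=[3 8 17 22 11 6 4 0 0 4]
t=11: x=[3.7000 8.5600 16.4400 19.7600 11.8400 6.4200 3.7200 0.5600 0.5600 3.4400] k=[7 11 12 23 13 7 5 0 0 0]
t=12: x=[7.5600 10.5800 13.4000 20.0600 13.5600 7.5600 4.5800 0.7000 0.0000 0.0000] k=[10 13 12 22 18 12 3 3 0 0]
t=13: x=[10.4200 12.4400 13.5400 20.0400 17.7200 11.5800 4.2600 2.5800 0.4200 0.0000] k=[8 13 11 24 15 10 4 6 4 0]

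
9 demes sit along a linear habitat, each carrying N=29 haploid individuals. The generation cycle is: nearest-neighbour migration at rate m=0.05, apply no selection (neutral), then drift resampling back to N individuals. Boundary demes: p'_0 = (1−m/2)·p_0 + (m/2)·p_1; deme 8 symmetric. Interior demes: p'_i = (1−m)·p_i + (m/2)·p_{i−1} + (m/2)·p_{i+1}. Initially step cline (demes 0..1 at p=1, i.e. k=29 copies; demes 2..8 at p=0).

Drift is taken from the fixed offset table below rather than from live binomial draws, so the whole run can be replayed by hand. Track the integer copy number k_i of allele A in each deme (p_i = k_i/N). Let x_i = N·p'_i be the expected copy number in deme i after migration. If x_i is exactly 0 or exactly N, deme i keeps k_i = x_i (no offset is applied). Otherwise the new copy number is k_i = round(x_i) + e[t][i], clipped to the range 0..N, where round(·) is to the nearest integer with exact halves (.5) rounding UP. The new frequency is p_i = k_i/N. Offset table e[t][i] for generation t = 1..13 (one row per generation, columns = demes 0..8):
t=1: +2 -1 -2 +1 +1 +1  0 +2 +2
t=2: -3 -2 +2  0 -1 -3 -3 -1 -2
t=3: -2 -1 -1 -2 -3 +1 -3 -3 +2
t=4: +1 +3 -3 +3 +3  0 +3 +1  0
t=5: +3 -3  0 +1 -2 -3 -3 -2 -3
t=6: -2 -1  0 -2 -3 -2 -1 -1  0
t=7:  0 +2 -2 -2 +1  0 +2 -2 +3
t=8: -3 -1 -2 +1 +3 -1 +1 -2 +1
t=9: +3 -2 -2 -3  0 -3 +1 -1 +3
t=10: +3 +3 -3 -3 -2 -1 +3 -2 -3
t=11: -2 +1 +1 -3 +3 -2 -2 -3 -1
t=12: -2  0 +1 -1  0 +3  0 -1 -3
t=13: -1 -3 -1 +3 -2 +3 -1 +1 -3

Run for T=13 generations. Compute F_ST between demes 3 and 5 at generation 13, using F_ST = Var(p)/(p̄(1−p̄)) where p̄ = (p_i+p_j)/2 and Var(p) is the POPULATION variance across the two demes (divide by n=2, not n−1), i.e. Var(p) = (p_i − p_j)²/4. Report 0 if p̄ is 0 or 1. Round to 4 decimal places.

t=0: k=[29 29 0 0 0 0 0 0 0]
t=1: x=[29.0000 28.2750 0.7250 0.0000 0.0000 0.0000 0.0000 0.0000 0.0000] k=[29 27 0 0 0 0 0 0 0]
t=2: x=[28.9500 26.3750 0.6750 0.0000 0.0000 0.0000 0.0000 0.0000 0.0000] k=[26 24 3 0 0 0 0 0 0]
t=3: x=[25.9500 23.5250 3.4500 0.0750 0.0000 0.0000 0.0000 0.0000 0.0000] k=[24 23 2 0 0 0 0 0 0]
t=4: x=[23.9750 22.5000 2.4750 0.0500 0.0000 0.0000 0.0000 0.0000 0.0000] k=[25 26 0 3 0 0 0 0 0]
t=5: x=[25.0250 25.3250 0.7250 2.8500 0.0750 0.0000 0.0000 0.0000 0.0000] k=[28 22 1 4 0 0 0 0 0]
t=6: x=[27.8500 21.6250 1.6000 3.8250 0.1000 0.0000 0.0000 0.0000 0.0000] k=[26 21 2 2 0 0 0 0 0]
t=7: x=[25.8750 20.6500 2.4750 1.9500 0.0500 0.0000 0.0000 0.0000 0.0000] k=[26 23 0 0 1 0 0 0 0]
t=8: x=[25.9250 22.5000 0.5750 0.0250 0.9500 0.0250 0.0000 0.0000 0.0000] k=[23 22 0 1 4 0 0 0 0]
t=9: x=[22.9750 21.4750 0.5750 1.0500 3.8250 0.1000 0.0000 0.0000 0.0000] k=[26 19 0 0 4 0 0 0 0]
t=10: x=[25.8250 18.7000 0.4750 0.1000 3.8000 0.1000 0.0000 0.0000 0.0000] k=[29 22 0 0 2 0 0 0 0]
t=11: x=[28.8250 21.6250 0.5500 0.0500 1.9000 0.0500 0.0000 0.0000 0.0000] k=[27 23 2 0 5 0 0 0 0]
t=12: x=[26.9000 22.5750 2.4750 0.1750 4.7500 0.1250 0.0000 0.0000 0.0000] k=[25 23 3 0 5 3 0 0 0]
t=13: x=[24.9500 22.5500 3.4250 0.2000 4.8250 2.9750 0.0750 0.0000 0.0000] k=[24 20 2 3 3 6 0 0 0]

0.0204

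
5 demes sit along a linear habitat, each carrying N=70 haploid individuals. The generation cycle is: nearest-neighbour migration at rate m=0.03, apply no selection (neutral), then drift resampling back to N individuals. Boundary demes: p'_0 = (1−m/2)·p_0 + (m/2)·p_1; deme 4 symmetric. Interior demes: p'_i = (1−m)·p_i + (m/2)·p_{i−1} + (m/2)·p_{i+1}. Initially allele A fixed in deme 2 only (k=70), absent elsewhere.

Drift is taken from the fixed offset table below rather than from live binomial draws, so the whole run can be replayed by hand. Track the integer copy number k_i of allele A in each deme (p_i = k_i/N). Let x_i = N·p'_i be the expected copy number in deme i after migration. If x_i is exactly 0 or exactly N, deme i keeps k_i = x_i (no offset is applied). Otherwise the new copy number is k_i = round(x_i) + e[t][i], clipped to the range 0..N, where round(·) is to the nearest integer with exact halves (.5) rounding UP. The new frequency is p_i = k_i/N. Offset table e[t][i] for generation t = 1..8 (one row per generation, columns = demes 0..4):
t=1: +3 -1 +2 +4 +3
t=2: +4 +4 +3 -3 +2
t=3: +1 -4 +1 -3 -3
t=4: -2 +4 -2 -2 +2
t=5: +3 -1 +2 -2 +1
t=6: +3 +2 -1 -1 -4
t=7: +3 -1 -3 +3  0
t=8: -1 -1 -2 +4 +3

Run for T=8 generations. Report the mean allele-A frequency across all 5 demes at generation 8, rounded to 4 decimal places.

0.2400

t=0: k=[0 0 70 0 0]
t=1: x=[0.0000 1.0500 67.9000 1.0500 0.0000] k=[0 0 70 5 0]
t=2: x=[0.0000 1.0500 67.9750 5.9000 0.0750] k=[0 5 70 3 2]
t=3: x=[0.0750 5.9000 68.0200 3.9900 2.0150] k=[1 2 69 1 0]
t=4: x=[1.0150 2.9900 66.9750 2.0050 0.0150] k=[0 7 65 0 2]
t=5: x=[0.1050 7.7650 63.1550 1.0050 1.9700] k=[3 7 65 0 3]
t=6: x=[3.0600 7.8100 63.1550 1.0200 2.9550] k=[6 10 62 0 0]
t=7: x=[6.0600 10.7200 60.2900 0.9300 0.0000] k=[9 10 57 4 0]
t=8: x=[9.0150 10.6900 55.5000 4.7350 0.0600] k=[8 10 54 9 3]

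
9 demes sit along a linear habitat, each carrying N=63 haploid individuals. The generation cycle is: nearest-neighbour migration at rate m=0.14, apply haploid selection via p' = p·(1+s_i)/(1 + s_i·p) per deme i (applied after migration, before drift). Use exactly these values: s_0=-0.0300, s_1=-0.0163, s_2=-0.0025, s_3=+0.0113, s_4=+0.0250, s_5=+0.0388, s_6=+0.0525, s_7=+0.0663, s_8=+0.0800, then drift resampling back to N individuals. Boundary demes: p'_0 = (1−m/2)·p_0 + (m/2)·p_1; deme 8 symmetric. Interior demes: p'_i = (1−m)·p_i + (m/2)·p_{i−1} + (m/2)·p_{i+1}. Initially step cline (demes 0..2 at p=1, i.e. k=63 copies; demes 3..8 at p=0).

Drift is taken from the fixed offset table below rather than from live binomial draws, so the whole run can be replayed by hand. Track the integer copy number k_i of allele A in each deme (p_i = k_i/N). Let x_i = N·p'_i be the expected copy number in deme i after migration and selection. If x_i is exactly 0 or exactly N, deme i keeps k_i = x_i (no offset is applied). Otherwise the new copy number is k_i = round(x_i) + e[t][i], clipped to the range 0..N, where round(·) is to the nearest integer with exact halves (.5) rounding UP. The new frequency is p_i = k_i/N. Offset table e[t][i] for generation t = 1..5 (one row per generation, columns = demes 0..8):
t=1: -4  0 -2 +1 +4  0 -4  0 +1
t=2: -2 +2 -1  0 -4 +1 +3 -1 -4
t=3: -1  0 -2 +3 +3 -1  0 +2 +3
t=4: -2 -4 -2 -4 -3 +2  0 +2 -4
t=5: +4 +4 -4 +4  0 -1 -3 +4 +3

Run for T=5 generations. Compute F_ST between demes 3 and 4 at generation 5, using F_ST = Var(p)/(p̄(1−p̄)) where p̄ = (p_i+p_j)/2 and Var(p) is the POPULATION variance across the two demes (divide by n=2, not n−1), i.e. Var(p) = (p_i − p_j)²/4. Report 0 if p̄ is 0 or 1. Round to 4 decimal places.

t=0: k=[63 63 63 0 0 0 0 0 0]
t=1: x=[63.0000 63.0000 58.5797 4.4563 0.0000 0.0000 0.0000 0.0000 0.0000] k=[63 63 57 5 0 0 0 0 0]
t=2: x=[63.0000 62.5731 53.7603 8.3712 0.3587 0.0000 0.0000 0.0000 0.0000] k=[63 63 53 8 0 0 0 0 0]
t=3: x=[63.0000 62.2885 50.5250 10.6894 0.5739 0.0000 0.0000 0.0000 0.0000] k=[63 62 49 14 4 0 0 0 0]
t=4: x=[62.9278 61.1304 47.4307 15.8831 4.5226 0.2908 0.0000 0.0000 0.0000] k=[61 57 45 12 2 2 0 0 0]
t=5: x=[60.6521 56.3428 43.4963 13.7303 2.7645 1.9300 0.1473 0.0000 0.0000] k=[63 60 39 18 3 1 0 0 0]

0.1020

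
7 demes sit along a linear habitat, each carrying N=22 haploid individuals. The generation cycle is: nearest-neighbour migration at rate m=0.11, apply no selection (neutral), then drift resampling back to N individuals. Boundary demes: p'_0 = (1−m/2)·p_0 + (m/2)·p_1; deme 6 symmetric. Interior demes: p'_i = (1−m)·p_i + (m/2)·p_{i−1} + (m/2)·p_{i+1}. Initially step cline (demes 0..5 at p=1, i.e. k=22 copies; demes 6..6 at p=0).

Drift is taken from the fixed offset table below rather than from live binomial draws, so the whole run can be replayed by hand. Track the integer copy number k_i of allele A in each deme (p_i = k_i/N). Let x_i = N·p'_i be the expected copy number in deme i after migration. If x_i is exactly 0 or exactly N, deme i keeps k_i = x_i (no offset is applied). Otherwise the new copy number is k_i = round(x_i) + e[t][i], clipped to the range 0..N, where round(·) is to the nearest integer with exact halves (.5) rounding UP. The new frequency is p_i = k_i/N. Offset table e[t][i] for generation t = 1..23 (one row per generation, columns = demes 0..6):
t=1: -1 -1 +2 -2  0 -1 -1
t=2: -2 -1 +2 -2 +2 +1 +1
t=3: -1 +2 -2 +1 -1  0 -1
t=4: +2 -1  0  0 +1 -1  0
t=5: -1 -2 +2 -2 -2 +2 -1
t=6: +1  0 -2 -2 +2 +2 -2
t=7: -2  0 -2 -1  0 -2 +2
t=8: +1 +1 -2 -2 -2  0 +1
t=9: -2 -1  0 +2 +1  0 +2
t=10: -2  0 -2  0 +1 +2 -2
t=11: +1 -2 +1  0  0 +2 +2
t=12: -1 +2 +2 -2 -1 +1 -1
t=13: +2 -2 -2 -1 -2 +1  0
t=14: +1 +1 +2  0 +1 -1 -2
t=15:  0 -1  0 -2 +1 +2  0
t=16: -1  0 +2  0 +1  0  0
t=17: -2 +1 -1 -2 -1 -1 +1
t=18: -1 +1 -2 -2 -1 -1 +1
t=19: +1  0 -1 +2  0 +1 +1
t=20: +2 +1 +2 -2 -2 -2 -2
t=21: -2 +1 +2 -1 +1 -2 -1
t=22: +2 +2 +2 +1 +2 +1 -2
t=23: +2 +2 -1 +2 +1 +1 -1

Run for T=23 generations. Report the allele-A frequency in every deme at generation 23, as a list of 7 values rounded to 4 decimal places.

[1.0000, 1.0000, 0.9545, 0.8182, 0.9545, 0.8182, 0.4091]

t=0: k=[22 22 22 22 22 22 0]
t=1: x=[22.0000 22.0000 22.0000 22.0000 22.0000 20.7900 1.2100] k=[22 22 22 22 22 20 0]
t=2: x=[22.0000 22.0000 22.0000 22.0000 21.8900 19.0100 1.1000] k=[22 22 22 22 22 20 2]
t=3: x=[22.0000 22.0000 22.0000 22.0000 21.8900 19.1200 2.9900] k=[22 22 22 22 21 19 2]
t=4: x=[22.0000 22.0000 22.0000 21.9450 20.9450 18.1750 2.9350] k=[22 22 22 22 22 17 3]
t=5: x=[22.0000 22.0000 22.0000 22.0000 21.7250 16.5050 3.7700] k=[22 22 22 22 20 19 3]
t=6: x=[22.0000 22.0000 22.0000 21.8900 20.0550 18.1750 3.8800] k=[22 22 22 20 22 20 2]
t=7: x=[22.0000 22.0000 21.8900 20.2200 21.7800 19.1200 2.9900] k=[22 22 20 19 22 17 5]
t=8: x=[22.0000 21.8900 20.0550 19.2200 21.5600 16.6150 5.6600] k=[22 22 18 17 20 17 7]
t=9: x=[22.0000 21.7800 18.1650 17.2200 19.6700 16.6150 7.5500] k=[22 21 18 19 21 17 10]
t=10: x=[21.9450 20.8900 18.2200 19.0550 20.6700 16.8350 10.3850] k=[20 21 16 19 22 19 8]
t=11: x=[20.0550 20.6700 16.4400 19.0000 21.6700 18.5600 8.6050] k=[21 19 17 19 22 21 11]
t=12: x=[20.8900 19.0000 17.2200 19.0550 21.7800 20.5050 11.5500] k=[20 21 19 17 21 22 11]
t=13: x=[20.0550 20.8350 19.0000 17.3300 20.8350 21.3400 11.6050] k=[22 19 17 16 19 22 12]
t=14: x=[21.8350 19.0550 17.0550 16.2200 19.0000 21.2850 12.5500] k=[22 20 19 16 20 20 11]
t=15: x=[21.8900 20.0550 18.8900 16.3850 19.7800 19.5050 11.4950] k=[22 19 19 14 21 22 11]
t=16: x=[21.8350 19.1650 18.7250 14.6600 20.6700 21.3400 11.6050] k=[21 19 21 15 22 21 12]
t=17: x=[20.8900 19.2200 20.5600 15.7150 21.5600 20.5600 12.4950] k=[19 20 20 14 21 20 13]
t=18: x=[19.0550 19.9450 19.6700 14.7150 20.5600 19.6700 13.3850] k=[18 21 18 13 20 19 14]
t=19: x=[18.1650 20.6700 17.8900 13.6600 19.5600 18.7800 14.2750] k=[19 21 17 16 20 20 15]
t=20: x=[19.1100 20.6700 17.1650 16.2750 19.7800 19.7250 15.2750] k=[21 22 19 14 18 18 13]
t=21: x=[21.0550 21.7800 18.8900 14.4950 17.7800 17.7250 13.2750] k=[19 22 21 13 19 16 12]
t=22: x=[19.1650 21.7800 20.6150 13.7700 18.5050 15.9450 12.2200] k=[21 22 22 15 21 17 10]
t=23: x=[21.0550 21.9450 21.6150 15.7150 20.4500 16.8350 10.3850] k=[22 22 21 18 21 18 9]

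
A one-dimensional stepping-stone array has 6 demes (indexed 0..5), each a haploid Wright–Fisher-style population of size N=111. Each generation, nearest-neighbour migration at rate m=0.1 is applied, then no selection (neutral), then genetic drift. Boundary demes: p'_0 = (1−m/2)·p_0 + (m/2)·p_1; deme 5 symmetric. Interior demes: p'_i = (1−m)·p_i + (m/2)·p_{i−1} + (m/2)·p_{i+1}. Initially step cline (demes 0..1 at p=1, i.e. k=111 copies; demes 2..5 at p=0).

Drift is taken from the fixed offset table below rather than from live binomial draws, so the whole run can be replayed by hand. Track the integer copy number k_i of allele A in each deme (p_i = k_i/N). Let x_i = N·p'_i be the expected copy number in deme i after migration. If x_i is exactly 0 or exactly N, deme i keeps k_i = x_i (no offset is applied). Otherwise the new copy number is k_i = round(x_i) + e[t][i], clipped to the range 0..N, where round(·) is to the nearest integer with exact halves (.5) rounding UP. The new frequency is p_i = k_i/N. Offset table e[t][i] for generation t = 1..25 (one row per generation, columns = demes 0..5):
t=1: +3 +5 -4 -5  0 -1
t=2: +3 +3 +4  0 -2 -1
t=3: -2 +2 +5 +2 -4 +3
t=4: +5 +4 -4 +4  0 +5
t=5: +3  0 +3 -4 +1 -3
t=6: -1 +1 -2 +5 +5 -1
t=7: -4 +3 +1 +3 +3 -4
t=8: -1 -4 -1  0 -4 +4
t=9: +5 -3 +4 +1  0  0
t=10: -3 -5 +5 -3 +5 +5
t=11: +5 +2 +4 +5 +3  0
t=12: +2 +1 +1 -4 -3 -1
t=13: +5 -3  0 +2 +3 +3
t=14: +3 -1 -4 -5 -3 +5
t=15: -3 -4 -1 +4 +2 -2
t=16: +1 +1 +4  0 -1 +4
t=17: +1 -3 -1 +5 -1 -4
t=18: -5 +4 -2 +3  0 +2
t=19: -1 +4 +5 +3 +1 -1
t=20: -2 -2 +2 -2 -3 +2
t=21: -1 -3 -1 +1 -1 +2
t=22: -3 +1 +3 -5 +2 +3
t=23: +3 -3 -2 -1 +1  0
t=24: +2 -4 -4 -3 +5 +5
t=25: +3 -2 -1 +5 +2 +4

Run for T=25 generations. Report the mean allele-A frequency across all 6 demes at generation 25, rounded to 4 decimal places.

t=0: k=[111 111 0 0 0 0]
t=1: x=[111.0000 105.4500 5.5500 0.0000 0.0000 0.0000] k=[111 110 2 0 0 0]
t=2: x=[110.9500 104.6500 7.3000 0.1000 0.0000 0.0000] k=[111 108 11 0 0 0]
t=3: x=[110.8500 103.3000 15.3000 0.5500 0.0000 0.0000] k=[109 105 20 3 0 0]
t=4: x=[108.8000 100.9500 23.4000 3.7000 0.1500 0.0000] k=[111 105 19 8 0 0]
t=5: x=[110.7000 101.0000 22.7500 8.1500 0.4000 0.0000] k=[111 101 26 4 1 0]
t=6: x=[110.5000 97.7500 28.6500 4.9500 1.1000 0.0500] k=[110 99 27 10 6 0]
t=7: x=[109.4500 95.9500 29.7500 10.6500 5.9000 0.3000] k=[105 99 31 14 9 0]
t=8: x=[104.7000 95.9000 33.5500 14.6000 8.8000 0.4500] k=[104 92 33 15 5 4]
t=9: x=[103.4000 89.6500 35.0500 15.4000 5.4500 4.0500] k=[108 87 39 16 5 4]
t=10: x=[106.9500 85.6500 40.2500 16.6000 5.5000 4.0500] k=[104 81 45 14 11 9]
t=11: x=[102.8500 80.3500 45.2500 15.4000 11.0500 9.1000] k=[108 82 49 20 14 9]
t=12: x=[106.7000 81.6500 49.2000 21.1500 14.0500 9.2500] k=[109 83 50 17 11 8]
t=13: x=[107.7000 82.6500 50.0000 18.3500 11.1500 8.1500] k=[111 80 50 20 14 11]
t=14: x=[109.4500 80.0500 50.0000 21.2000 14.1500 11.1500] k=[111 79 46 16 11 16]
t=15: x=[109.4000 78.9500 46.1500 17.2500 11.5000 15.7500] k=[106 75 45 21 14 14]
t=16: x=[104.4500 75.0500 45.3000 21.8500 14.3500 14.0000] k=[105 76 49 22 13 18]
t=17: x=[103.5500 76.1000 49.0000 22.9000 13.7000 17.7500] k=[105 73 48 28 13 14]
t=18: x=[103.4000 73.3500 48.2500 28.2500 13.8000 13.9500] k=[98 77 46 31 14 16]
t=19: x=[96.9500 76.5000 46.8000 30.9000 14.9500 15.9000] k=[96 81 52 34 16 15]
t=20: x=[95.2500 80.3000 52.5500 34.0000 16.8500 15.0500] k=[93 78 55 32 14 17]
t=21: x=[92.2500 77.6000 55.0000 32.2500 15.0500 16.8500] k=[91 75 54 33 14 19]
t=22: x=[90.2000 74.7500 54.0000 33.1000 15.2000 18.7500] k=[87 76 57 28 17 22]
t=23: x=[86.4500 75.6000 56.5000 28.9000 17.8000 21.7500] k=[89 73 55 28 19 22]
t=24: x=[88.2000 72.9000 54.5500 28.9000 19.6000 21.8500] k=[90 69 51 26 25 27]
t=25: x=[88.9500 69.1500 50.6500 27.2000 25.1500 26.9000] k=[92 67 50 32 27 31]

0.4489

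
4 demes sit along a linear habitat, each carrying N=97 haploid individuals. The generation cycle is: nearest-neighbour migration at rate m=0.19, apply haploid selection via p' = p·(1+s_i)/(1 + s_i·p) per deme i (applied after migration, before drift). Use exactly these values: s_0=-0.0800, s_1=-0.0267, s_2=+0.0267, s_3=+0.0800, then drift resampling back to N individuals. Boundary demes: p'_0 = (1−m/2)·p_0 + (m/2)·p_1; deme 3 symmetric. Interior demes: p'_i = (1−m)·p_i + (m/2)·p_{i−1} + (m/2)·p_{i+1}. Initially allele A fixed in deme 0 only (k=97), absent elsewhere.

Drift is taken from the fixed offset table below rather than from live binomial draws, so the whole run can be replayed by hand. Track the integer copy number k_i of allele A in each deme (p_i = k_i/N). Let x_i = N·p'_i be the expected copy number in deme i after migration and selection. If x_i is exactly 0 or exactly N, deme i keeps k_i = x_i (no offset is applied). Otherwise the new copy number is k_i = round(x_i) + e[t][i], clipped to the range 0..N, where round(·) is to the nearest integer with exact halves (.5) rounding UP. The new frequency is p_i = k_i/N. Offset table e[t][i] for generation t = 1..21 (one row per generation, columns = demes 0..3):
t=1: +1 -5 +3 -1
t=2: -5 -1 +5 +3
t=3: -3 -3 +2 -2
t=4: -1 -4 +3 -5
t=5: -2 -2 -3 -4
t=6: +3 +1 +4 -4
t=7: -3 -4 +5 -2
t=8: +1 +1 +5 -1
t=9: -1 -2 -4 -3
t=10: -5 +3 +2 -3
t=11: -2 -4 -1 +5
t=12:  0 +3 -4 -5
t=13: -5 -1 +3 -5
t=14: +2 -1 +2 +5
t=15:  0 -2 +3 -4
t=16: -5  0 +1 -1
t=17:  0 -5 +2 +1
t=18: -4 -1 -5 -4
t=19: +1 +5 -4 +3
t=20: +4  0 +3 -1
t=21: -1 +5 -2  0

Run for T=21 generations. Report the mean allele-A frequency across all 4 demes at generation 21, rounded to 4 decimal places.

0.1005

t=0: k=[97 0 0 0]
t=1: x=[87.0658 8.9918 0.0000 0.0000] k=[88 4 0 0]
t=2: x=[78.8202 11.3264 0.3901 0.0000] k=[74 10 5 0]
t=3: x=[66.1944 15.2539 5.1264 0.5128] k=[63 12 7 0]
t=4: x=[56.1980 16.0050 6.9787 0.7178] k=[55 12 10 0]
t=5: x=[48.8950 15.5386 9.4626 1.0252] k=[47 14 6 0]
t=6: x=[41.8706 16.0099 6.3445 0.6153] k=[45 17 10 0]
t=7: x=[40.3622 18.5850 9.9478 1.0252] k=[37 15 15 0]
t=8: x=[33.0693 16.7123 13.8856 1.5372] k=[34 18 19 1]
t=9: x=[30.7041 19.1949 17.5709 2.9203] k=[30 17 14 0]
t=10: x=[27.1069 17.5575 13.2536 1.4348] k=[22 21 15 0]
t=11: x=[20.5234 20.0905 14.4663 1.5372] k=[19 16 13 7]
t=12: x=[17.4877 15.6417 13.0090 8.1249] k=[17 19 9 3]
t=13: x=[16.0422 17.4690 9.6056 3.8443] k=[11 16 13 0]
t=14: x=[10.6579 14.8956 12.3308 1.3324] k=[13 14 14 6]
t=15: x=[12.1789 13.5857 13.5441 7.2603] k=[12 12 17 3]
t=16: x=[11.1504 12.1838 15.5357 4.6598] k=[6 12 17 4]
t=17: x=[6.0773 11.6252 15.6325 5.6295] k=[6 7 18 7]
t=18: x=[5.6357 7.7547 16.2636 8.6313] k=[2 7 11 5]
t=19: x=[2.2817 6.7334 10.2899 5.9881] k=[3 12 6 9]
t=20: x=[3.5579 10.3227 7.0248 9.3450] k=[8 10 10 8]
t=21: x=[7.5860 9.5739 10.0448 8.7859] k=[7 15 8 9]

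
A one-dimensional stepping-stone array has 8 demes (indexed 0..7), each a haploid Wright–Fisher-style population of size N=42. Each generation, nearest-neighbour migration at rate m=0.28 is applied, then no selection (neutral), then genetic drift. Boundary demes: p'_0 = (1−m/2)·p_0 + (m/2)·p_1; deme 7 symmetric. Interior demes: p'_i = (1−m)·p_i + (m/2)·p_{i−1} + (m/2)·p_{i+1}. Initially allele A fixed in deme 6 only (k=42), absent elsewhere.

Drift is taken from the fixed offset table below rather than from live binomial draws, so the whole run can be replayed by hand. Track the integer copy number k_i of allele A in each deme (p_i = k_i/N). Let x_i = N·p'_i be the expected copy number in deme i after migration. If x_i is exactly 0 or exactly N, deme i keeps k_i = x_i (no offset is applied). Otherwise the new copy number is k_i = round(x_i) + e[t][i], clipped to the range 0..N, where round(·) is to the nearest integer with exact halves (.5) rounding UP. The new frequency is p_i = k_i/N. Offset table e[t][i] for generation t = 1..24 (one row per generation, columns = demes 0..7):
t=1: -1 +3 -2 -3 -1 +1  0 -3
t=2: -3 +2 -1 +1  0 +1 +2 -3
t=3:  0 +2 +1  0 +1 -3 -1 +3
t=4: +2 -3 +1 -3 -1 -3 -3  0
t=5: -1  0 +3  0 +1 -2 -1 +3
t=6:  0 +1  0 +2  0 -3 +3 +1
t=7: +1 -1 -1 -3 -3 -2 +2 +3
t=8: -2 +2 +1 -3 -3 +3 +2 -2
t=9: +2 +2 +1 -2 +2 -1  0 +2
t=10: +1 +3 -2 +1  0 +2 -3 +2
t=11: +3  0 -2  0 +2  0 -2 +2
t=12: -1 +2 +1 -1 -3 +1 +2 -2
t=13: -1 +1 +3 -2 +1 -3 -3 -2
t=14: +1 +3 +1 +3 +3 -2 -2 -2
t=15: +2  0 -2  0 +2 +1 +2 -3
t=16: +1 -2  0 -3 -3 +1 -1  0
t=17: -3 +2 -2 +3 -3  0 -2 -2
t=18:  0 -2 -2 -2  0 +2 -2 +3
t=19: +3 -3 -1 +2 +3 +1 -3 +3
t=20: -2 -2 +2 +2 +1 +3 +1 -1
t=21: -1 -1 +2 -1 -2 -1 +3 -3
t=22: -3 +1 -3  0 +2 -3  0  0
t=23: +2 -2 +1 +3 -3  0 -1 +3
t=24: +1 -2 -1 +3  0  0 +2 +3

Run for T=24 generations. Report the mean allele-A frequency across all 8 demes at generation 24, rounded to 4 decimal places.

0.1250

t=0: k=[0 0 0 0 0 0 42 0]
t=1: x=[0.0000 0.0000 0.0000 0.0000 0.0000 5.8800 30.2400 5.8800] k=[0 0 0 0 0 7 30 3]
t=2: x=[0.0000 0.0000 0.0000 0.0000 0.9800 9.2400 23.0000 6.7800] k=[0 0 0 0 1 10 25 4]
t=3: x=[0.0000 0.0000 0.0000 0.1400 2.1200 10.8400 19.9600 6.9400] k=[0 0 0 0 3 8 19 10]
t=4: x=[0.0000 0.0000 0.0000 0.4200 3.2800 8.8400 16.2000 11.2600] k=[0 0 0 0 2 6 13 11]
t=5: x=[0.0000 0.0000 0.0000 0.2800 2.2800 6.4200 11.7400 11.2800] k=[0 0 0 0 3 4 11 14]
t=6: x=[0.0000 0.0000 0.0000 0.4200 2.7200 4.8400 10.4400 13.5800] k=[0 0 0 2 3 2 13 15]
t=7: x=[0.0000 0.0000 0.2800 1.8600 2.7200 3.6800 11.7400 14.7200] k=[0 0 0 0 0 2 14 18]
t=8: x=[0.0000 0.0000 0.0000 0.0000 0.2800 3.4000 12.8800 17.4400] k=[0 0 0 0 0 6 15 15]
t=9: x=[0.0000 0.0000 0.0000 0.0000 0.8400 6.4200 13.7400 15.0000] k=[0 0 0 0 3 5 14 17]
t=10: x=[0.0000 0.0000 0.0000 0.4200 2.8600 5.9800 13.1600 16.5800] k=[0 0 0 1 3 8 10 19]
t=11: x=[0.0000 0.0000 0.1400 1.1400 3.4200 7.5800 10.9800 17.7400] k=[0 0 0 1 5 8 9 20]
t=12: x=[0.0000 0.0000 0.1400 1.4200 4.8600 7.7200 10.4000 18.4600] k=[0 0 1 0 2 9 12 16]
t=13: x=[0.0000 0.1400 0.7200 0.4200 2.7000 8.4400 12.1400 15.4400] k=[0 1 4 0 4 5 9 13]
t=14: x=[0.1400 1.2800 3.0200 1.1200 3.5800 5.4200 9.0000 12.4400] k=[1 4 4 4 7 3 7 10]
t=15: x=[1.4200 3.5800 4.0000 4.4200 6.0200 4.1200 6.8600 9.5800] k=[3 4 2 4 8 5 9 7]
t=16: x=[3.1400 3.5800 2.5600 4.2800 7.0200 5.9800 8.1600 7.2800] k=[4 2 3 1 4 7 7 7]
t=17: x=[3.7200 2.4200 2.5800 1.7000 4.0000 6.5800 7.0000 7.0000] k=[1 4 1 5 1 7 5 5]
t=18: x=[1.4200 3.1600 1.9800 3.8800 2.4000 5.8800 5.2800 5.0000] k=[1 1 0 2 2 8 3 8]
t=19: x=[1.0000 0.8600 0.4200 1.7200 2.8400 6.4600 4.4000 7.3000] k=[4 0 0 4 6 7 1 10]
t=20: x=[3.4400 0.5600 0.5600 3.7200 5.8600 6.0200 3.1000 8.7400] k=[1 0 3 6 7 9 4 8]
t=21: x=[0.8600 0.5600 3.0000 5.7200 7.1400 8.0200 5.2600 7.4400] k=[0 0 5 5 5 7 8 4]
t=22: x=[0.0000 0.7000 4.3000 5.0000 5.2800 6.8600 7.3000 4.5600] k=[0 2 1 5 7 4 7 5]
t=23: x=[0.2800 1.5800 1.7000 4.7200 6.3000 4.8400 6.3000 5.2800] k=[2 0 3 8 3 5 5 8]
t=24: x=[1.7200 0.7000 3.2800 6.6000 3.9800 4.7200 5.4200 7.5800] k=[3 0 2 10 4 5 7 11]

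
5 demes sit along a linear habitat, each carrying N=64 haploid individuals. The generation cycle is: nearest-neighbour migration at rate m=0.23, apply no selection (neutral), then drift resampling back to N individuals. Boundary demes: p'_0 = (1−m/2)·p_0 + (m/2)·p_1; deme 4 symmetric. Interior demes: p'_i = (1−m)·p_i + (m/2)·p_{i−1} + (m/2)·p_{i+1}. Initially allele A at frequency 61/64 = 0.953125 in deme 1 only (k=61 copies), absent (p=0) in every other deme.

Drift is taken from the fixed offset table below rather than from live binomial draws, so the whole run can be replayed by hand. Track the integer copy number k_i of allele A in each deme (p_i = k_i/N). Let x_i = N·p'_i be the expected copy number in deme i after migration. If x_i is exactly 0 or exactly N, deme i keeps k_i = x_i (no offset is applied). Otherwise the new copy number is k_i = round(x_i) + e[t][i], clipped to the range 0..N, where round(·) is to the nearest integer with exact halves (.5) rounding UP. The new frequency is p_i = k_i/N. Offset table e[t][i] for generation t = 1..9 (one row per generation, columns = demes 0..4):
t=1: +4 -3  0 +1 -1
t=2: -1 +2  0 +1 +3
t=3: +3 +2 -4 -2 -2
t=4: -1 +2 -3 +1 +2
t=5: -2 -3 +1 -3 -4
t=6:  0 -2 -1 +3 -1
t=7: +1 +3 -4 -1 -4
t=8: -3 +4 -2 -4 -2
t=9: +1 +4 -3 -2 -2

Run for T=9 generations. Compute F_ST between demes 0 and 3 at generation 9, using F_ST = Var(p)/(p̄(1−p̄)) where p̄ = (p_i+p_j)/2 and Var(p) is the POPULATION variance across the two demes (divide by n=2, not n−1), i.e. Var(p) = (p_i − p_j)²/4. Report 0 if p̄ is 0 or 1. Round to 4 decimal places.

0.1852

t=0: k=[0 61 0 0 0]
t=1: x=[7.0150 46.9700 7.0150 0.0000 0.0000] k=[11 44 7 0 0]
t=2: x=[14.7950 35.9500 10.4500 0.8050 0.0000] k=[14 38 10 2 0]
t=3: x=[16.7600 32.0200 12.3000 2.6900 0.2300] k=[20 34 8 1 0]
t=4: x=[21.6100 29.4000 10.1850 1.6900 0.1150] k=[21 31 7 3 2]
t=5: x=[22.1500 27.0900 9.3000 3.3450 2.1150] k=[20 24 10 0 0]
t=6: x=[20.4600 21.9300 10.4600 1.1500 0.0000] k=[20 20 9 4 0]
t=7: x=[20.0000 18.7350 9.6900 4.1150 0.4600] k=[21 22 6 3 0]
t=8: x=[21.1150 20.0450 7.4950 3.0000 0.3450] k=[18 24 5 0 0]
t=9: x=[18.6900 21.1250 6.6100 0.5750 0.0000] k=[20 25 4 0 0]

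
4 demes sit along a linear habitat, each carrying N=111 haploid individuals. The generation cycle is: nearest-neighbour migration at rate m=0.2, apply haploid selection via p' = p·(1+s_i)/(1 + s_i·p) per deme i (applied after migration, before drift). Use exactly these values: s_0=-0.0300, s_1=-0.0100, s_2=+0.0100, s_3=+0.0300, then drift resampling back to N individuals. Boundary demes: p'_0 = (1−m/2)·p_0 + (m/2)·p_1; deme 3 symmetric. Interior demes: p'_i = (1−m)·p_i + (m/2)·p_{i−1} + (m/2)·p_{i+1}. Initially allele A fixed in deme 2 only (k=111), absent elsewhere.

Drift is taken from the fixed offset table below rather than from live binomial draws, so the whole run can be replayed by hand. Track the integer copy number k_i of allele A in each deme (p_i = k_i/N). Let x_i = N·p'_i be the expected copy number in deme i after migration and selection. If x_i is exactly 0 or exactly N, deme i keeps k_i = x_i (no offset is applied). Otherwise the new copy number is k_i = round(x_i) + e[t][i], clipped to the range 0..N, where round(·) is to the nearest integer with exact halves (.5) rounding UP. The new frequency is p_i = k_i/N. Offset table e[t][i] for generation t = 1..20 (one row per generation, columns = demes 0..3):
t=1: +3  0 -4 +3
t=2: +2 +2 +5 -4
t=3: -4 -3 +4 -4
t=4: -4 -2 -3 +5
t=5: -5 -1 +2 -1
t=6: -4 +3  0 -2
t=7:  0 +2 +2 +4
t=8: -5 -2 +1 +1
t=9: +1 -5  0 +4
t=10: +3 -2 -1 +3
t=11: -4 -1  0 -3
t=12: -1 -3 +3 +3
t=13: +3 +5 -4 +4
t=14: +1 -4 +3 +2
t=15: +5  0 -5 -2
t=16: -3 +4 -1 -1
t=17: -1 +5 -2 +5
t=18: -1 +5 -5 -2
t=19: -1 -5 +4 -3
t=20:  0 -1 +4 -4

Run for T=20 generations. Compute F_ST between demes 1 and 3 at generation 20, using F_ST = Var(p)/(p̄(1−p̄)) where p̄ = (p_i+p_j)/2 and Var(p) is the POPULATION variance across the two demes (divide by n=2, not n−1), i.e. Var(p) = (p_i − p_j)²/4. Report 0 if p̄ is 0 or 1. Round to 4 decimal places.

0.0315

t=0: k=[0 0 111 0]
t=1: x=[0.0000 11.0000 88.9762 11.3988] k=[0 11 85 14]
t=2: x=[1.0673 17.1537 70.7556 21.6098] k=[3 19 76 18]
t=3: x=[4.4676 22.9167 64.7686 24.3573] k=[0 20 69 20]
t=4: x=[1.9410 22.7179 59.4748 25.4756] k=[0 21 56 30]
t=5: x=[2.0382 22.2208 50.1734 33.2847] k=[0 21 52 32]
t=6: x=[2.0382 21.8233 47.1697 34.7011] k=[0 25 47 33]
t=7: x=[2.4266 24.5075 43.6633 35.1056] k=[2 27 46 39]
t=8: x=[4.3703 26.1983 43.6633 40.4569] k=[0 24 45 41]
t=9: x=[2.3295 23.5132 42.7613 42.1702] k=[3 19 43 46]
t=10: x=[4.4676 19.6370 41.1573 46.4967] k=[7 18 40 49]
t=11: x=[7.8742 18.9416 38.9512 48.9072] k=[4 18 39 46]
t=12: x=[5.2457 18.5442 37.8478 46.0947] k=[4 16 41 49]
t=13: x=[5.0511 17.1537 39.5530 49.0076] k=[8 22 36 53]
t=14: x=[9.1412 21.8233 36.5435 52.1164] k=[10 18 40 54]
t=15: x=[10.5067 19.2396 39.4527 53.4186] k=[16 19 34 51]
t=16: x=[15.8810 20.0345 34.4359 50.1113] k=[13 24 33 49]
t=17: x=[13.7293 23.6126 33.9340 48.2045] k=[13 29 32 53]
t=18: x=[14.2181 27.4916 34.0344 51.7156] k=[13 32 29 50]
t=19: x=[14.5114 29.5814 31.6245 48.7064] k=[14 25 36 46]
t=20: x=[14.7070 24.8059 36.1421 45.7931] k=[15 24 40 42]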